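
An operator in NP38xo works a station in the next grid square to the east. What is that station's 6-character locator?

Longitude subsquare x = 23; +1 → 24, wraps to 0 = a, carry into square.
Longitude square 3; +1 → 4.
The latitude characters are unchanged.

NP48ao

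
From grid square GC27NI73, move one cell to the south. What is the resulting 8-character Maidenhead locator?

GC27ni72

Latitude extended square 3; −1 → 2.
The longitude characters are unchanged.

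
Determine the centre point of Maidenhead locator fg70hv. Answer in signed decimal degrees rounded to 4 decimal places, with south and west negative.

Field F=5, G=6: +5·20° lon, +6·10° lat → SW at lon -80°, lat -30°.
Square 7, 0: +7·2° lon, +0·1° lat → SW at lon -66°, lat -30°.
Subsquare h=7, v=21: +7·0.0833333° lon, +21·0.0416667° lat → SW at lon -65.4167°, lat -29.125°.
Cell spans 0.0833333° lon × 0.0416667° lat. Centre is SW corner plus half of each.
latitude -29.1042, longitude -65.3750.

-29.1042, -65.3750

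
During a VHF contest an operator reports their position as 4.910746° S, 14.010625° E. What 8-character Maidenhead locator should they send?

Offset from 180°W / 90°S: lon 194.01063°, lat 85.08925°.
Field: lon ⌊194.01063/20⌋ = 9 → J; lat ⌊85.08925/10⌋ = 8 → I.
Square: lon ⌊14.01063/2⌋ = 7; lat ⌊5.08925/1⌋ = 5.
Subsquare: lon ⌊0.01063/0.0833333⌋ = 0 → a; lat ⌊0.08925/0.0416667⌋ = 2 → c.
Extended square: lon ⌊0.01063/0.00833333⌋ = 1; lat ⌊0.00592/0.00416667⌋ = 1.

JI75ac11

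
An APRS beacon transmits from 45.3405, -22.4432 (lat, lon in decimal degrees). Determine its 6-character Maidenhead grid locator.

HN85si

Add 180° to longitude and 90° to latitude: 157.5568, 135.3405.
Field: 157.5568/20 → 7 → H, 135.3405/10 → 13 → N; chars HN.
Square: 17.5568/2 → 8, 5.3405/1 → 5; chars 85.
Subsquare: 1.5568/0.0833333 → 18 → s, 0.3405/0.0416667 → 8 → i; chars si.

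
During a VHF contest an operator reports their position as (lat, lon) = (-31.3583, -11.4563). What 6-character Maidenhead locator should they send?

IF48gp

Shift to the Maidenhead origin (180°W, 90°S): lon 168.5437, lat 58.6417.
Field: 168.5437/20 → 8 → I, 58.6417/10 → 5 → F; chars IF.
Square: 8.5437/2 → 4, 8.6417/1 → 8; chars 48.
Subsquare: 0.5437/0.0833333 → 6 → g, 0.6417/0.0416667 → 15 → p; chars gp.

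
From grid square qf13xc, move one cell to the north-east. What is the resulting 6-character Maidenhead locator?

Longitude subsquare x = 23; +1 → 24, wraps to 0 = a, carry into square.
Longitude square 1; +1 → 2.
Latitude subsquare c = 2; +1 → 3 = d.

QF23ad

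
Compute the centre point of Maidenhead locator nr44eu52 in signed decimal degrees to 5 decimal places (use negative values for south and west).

84.84375, 88.37917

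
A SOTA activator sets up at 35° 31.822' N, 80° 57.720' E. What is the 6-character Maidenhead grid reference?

Offset from 180°W / 90°S: lon 260.9620°, lat 125.5304°.
Field: lon ⌊260.9620/20⌋ = 13 → N; lat ⌊125.5304/10⌋ = 12 → M.
Square: lon ⌊0.9620/2⌋ = 0; lat ⌊5.5304/1⌋ = 5.
Subsquare: lon ⌊0.9620/0.0833333⌋ = 11 → l; lat ⌊0.5304/0.0416667⌋ = 12 → m.

NM05lm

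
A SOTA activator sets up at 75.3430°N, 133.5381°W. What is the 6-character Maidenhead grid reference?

Add 180° to longitude and 90° to latitude: 46.4619, 165.3430.
Field: 46.4619/20 → 2 → C, 165.3430/10 → 16 → Q; chars CQ.
Square: 6.4619/2 → 3, 5.3430/1 → 5; chars 35.
Subsquare: 0.4619/0.0833333 → 5 → f, 0.3430/0.0416667 → 8 → i; chars fi.

CQ35fi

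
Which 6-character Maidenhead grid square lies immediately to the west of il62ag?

Longitude subsquare a = 0; −1 → -1, wraps to 23 = x, carry into square.
Longitude square 6; −1 → 5.
The latitude characters are unchanged.

IL52xg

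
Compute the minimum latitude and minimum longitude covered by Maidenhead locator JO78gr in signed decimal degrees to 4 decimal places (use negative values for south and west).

58.7083, 14.5000

Field J=9, O=14: +9·20° lon, +14·10° lat → SW at lon 0°, lat 50°.
Square 7, 8: +7·2° lon, +8·1° lat → SW at lon 14°, lat 58°.
Subsquare g=6, r=17: +6·0.0833333° lon, +17·0.0416667° lat → SW at lon 14.5°, lat 58.7083°.
latitude 58.7083, longitude 14.5000.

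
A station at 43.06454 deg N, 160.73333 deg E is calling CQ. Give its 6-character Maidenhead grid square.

RN03ib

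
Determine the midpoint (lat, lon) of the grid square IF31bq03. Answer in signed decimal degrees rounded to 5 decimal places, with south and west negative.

Field I=8, F=5: +8·20° lon, +5·10° lat → SW at lon -20°, lat -40°.
Square 3, 1: +3·2° lon, +1·1° lat → SW at lon -14°, lat -39°.
Subsquare b=1, q=16: +1·0.0833333° lon, +16·0.0416667° lat → SW at lon -13.9167°, lat -38.3333°.
Extended square 0, 3: +0·0.00833333° lon, +3·0.00416667° lat → SW at lon -13.9167°, lat -38.3208°.
Cell spans 0.00833333° lon × 0.00416667° lat. Centre is SW corner plus half of each.
latitude -38.31875, longitude -13.91250.

-38.31875, -13.91250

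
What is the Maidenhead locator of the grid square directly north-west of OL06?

Longitude square 0; −1 → -1, wraps to 9, carry into field.
Longitude field O = 14; −1 → 13 = N.
Latitude square 6; +1 → 7.

NL97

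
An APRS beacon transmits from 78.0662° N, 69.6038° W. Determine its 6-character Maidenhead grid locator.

Shift to the Maidenhead origin (180°W, 90°S): lon 110.3962, lat 168.0662.
Field (20°×10°, letters A–R): lon ⌊110.3962/20⌋ = 5 → F; lat ⌊168.0662/10⌋ = 16 → Q.
Square (2°×1°, digits 0–9): lon ⌊10.3962/2⌋ = 5; lat ⌊8.0662/1⌋ = 8.
Subsquare (5′×2.5′, letters a–x): lon ⌊0.3962/0.0833333⌋ = 4 → e; lat ⌊0.0662/0.0416667⌋ = 1 → b.

FQ58eb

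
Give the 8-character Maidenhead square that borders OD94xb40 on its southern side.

OD94xa49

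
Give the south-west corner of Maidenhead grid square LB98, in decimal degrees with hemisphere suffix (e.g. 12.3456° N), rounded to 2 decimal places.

72.00° S, 58.00° E

Field L=11, B=1: +11·20° lon, +1·10° lat → SW at lon 40°, lat -80°.
Square 9, 8: +9·2° lon, +8·1° lat → SW at lon 58°, lat -72°.
latitude 72.00° S, longitude 58.00° E.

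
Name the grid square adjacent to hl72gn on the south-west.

Longitude subsquare g = 6; −1 → 5 = f.
Latitude subsquare n = 13; −1 → 12 = m.

HL72fm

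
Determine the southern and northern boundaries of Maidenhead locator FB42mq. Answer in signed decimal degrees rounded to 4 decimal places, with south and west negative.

Field F=5, B=1: +5·20° lon, +1·10° lat → SW at lon -80°, lat -80°.
Square 4, 2: +4·2° lon, +2·1° lat → SW at lon -72°, lat -78°.
Subsquare m=12, q=16: +12·0.0833333° lon, +16·0.0416667° lat → SW at lon -71°, lat -77.3333°.
Cell spans 0.0833333° lon × 0.0416667° lat.
south -77.3333, north -77.2917.

-77.3333, -77.2917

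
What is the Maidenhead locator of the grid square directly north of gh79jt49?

Latitude extended square 9; +1 → 10, wraps to 0, carry into subsquare.
Latitude subsquare t = 19; +1 → 20 = u.
The longitude characters are unchanged.

GH79ju40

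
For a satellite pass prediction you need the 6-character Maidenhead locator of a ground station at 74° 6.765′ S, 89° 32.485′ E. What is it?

Add 180° to longitude and 90° to latitude: 269.5414, 15.8872.
Field: 269.5414/20 → 13 → N, 15.8872/10 → 1 → B; chars NB.
Square: 9.5414/2 → 4, 5.8872/1 → 5; chars 45.
Subsquare: 1.5414/0.0833333 → 18 → s, 0.8872/0.0416667 → 21 → v; chars sv.

NB45sv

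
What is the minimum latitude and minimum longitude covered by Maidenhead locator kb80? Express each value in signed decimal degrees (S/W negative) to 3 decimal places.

-80.000, 36.000

Field K=10, B=1: +10·20° lon, +1·10° lat → SW at lon 20°, lat -80°.
Square 8, 0: +8·2° lon, +0·1° lat → SW at lon 36°, lat -80°.
latitude -80.000, longitude 36.000.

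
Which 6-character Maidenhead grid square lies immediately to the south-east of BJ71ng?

Longitude subsquare n = 13; +1 → 14 = o.
Latitude subsquare g = 6; −1 → 5 = f.

BJ71of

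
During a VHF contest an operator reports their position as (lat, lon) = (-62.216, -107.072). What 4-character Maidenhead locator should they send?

DC67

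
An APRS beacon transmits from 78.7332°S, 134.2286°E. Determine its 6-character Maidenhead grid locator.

PB71cg

Offset from 180°W / 90°S: lon 314.2286°, lat 11.2668°.
Field: 314.2286/20 → 15 → P, 11.2668/10 → 1 → B; chars PB.
Square: 14.2286/2 → 7, 1.2668/1 → 1; chars 71.
Subsquare: 0.2286/0.0833333 → 2 → c, 0.2668/0.0416667 → 6 → g; chars cg.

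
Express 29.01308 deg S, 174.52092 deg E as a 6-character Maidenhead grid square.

RG70gx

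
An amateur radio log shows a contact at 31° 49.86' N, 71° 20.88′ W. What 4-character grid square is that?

FM41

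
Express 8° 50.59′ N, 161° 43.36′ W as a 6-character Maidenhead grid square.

AJ98du

Add 180° to longitude and 90° to latitude: 18.2773, 98.8432.
Field: lon ⌊18.2773/20⌋ = 0 → A; lat ⌊98.8432/10⌋ = 9 → J.
Square: lon ⌊18.2773/2⌋ = 9; lat ⌊8.8432/1⌋ = 8.
Subsquare: lon ⌊0.2773/0.0833333⌋ = 3 → d; lat ⌊0.8432/0.0416667⌋ = 20 → u.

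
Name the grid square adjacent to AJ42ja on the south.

AJ41jx

Latitude subsquare a = 0; −1 → -1, wraps to 23 = x, carry into square.
Latitude square 2; −1 → 1.
The longitude characters are unchanged.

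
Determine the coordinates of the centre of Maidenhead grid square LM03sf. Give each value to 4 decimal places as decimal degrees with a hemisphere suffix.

33.2292° N, 41.5417° E

Field L=11, M=12: +11·20° lon, +12·10° lat → SW at lon 40°, lat 30°.
Square 0, 3: +0·2° lon, +3·1° lat → SW at lon 40°, lat 33°.
Subsquare s=18, f=5: +18·0.0833333° lon, +5·0.0416667° lat → SW at lon 41.5°, lat 33.2083°.
Cell spans 0.0833333° lon × 0.0416667° lat. Centre is SW corner plus half of each.
latitude 33.2292° N, longitude 41.5417° E.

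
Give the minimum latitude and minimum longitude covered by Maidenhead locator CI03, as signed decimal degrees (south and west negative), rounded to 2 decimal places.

-7.00, -140.00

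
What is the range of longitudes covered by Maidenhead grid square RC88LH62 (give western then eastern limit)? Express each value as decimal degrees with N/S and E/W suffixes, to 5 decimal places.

Field R=17, C=2: +17·20° lon, +2·10° lat → SW at lon 160°, lat -70°.
Square 8, 8: +8·2° lon, +8·1° lat → SW at lon 176°, lat -62°.
Subsquare l=11, h=7: +11·0.0833333° lon, +7·0.0416667° lat → SW at lon 176.917°, lat -61.7083°.
Extended square 6, 2: +6·0.00833333° lon, +2·0.00416667° lat → SW at lon 176.967°, lat -61.7°.
Cell spans 0.00833333° lon × 0.00416667° lat.
west 176.96667° E, east 176.97500° E.

176.96667° E, 176.97500° E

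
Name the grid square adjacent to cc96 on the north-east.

DC07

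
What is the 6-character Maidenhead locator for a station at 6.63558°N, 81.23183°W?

EJ96jp

Add 180° to longitude and 90° to latitude: 98.7682, 96.6356.
Field: 98.7682/20 → 4 → E, 96.6356/10 → 9 → J; chars EJ.
Square: 18.7682/2 → 9, 6.6356/1 → 6; chars 96.
Subsquare: 0.7682/0.0833333 → 9 → j, 0.6356/0.0416667 → 15 → p; chars jp.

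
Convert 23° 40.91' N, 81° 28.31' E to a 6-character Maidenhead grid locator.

Offset from 180°W / 90°S: lon 261.4718°, lat 113.6818°.
Field: lon ⌊261.4718/20⌋ = 13 → N; lat ⌊113.6818/10⌋ = 11 → L.
Square: lon ⌊1.4718/2⌋ = 0; lat ⌊3.6818/1⌋ = 3.
Subsquare: lon ⌊1.4718/0.0833333⌋ = 17 → r; lat ⌊0.6818/0.0416667⌋ = 16 → q.

NL03rq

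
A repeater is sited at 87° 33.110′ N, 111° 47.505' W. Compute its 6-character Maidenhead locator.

Offset from 180°W / 90°S: lon 68.2083°, lat 177.5518°.
Field: 68.2083/20 → 3 → D, 177.5518/10 → 17 → R; chars DR.
Square: 8.2083/2 → 4, 7.5518/1 → 7; chars 47.
Subsquare: 0.2083/0.0833333 → 2 → c, 0.5518/0.0416667 → 13 → n; chars cn.

DR47cn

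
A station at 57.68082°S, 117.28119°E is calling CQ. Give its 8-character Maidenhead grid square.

OD82ph36

Offset from 180°W / 90°S: lon 297.28119°, lat 32.31918°.
Field: lon ⌊297.28119/20⌋ = 14 → O; lat ⌊32.31918/10⌋ = 3 → D.
Square: lon ⌊17.28119/2⌋ = 8; lat ⌊2.31918/1⌋ = 2.
Subsquare: lon ⌊1.28119/0.0833333⌋ = 15 → p; lat ⌊0.31918/0.0416667⌋ = 7 → h.
Extended square: lon ⌊0.03119/0.00833333⌋ = 3; lat ⌊0.02751/0.00416667⌋ = 6.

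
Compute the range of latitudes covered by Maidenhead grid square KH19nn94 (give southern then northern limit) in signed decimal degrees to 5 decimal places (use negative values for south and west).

-10.44167, -10.43750

Field K=10, H=7: +10·20° lon, +7·10° lat → SW at lon 20°, lat -20°.
Square 1, 9: +1·2° lon, +9·1° lat → SW at lon 22°, lat -11°.
Subsquare n=13, n=13: +13·0.0833333° lon, +13·0.0416667° lat → SW at lon 23.0833°, lat -10.4583°.
Extended square 9, 4: +9·0.00833333° lon, +4·0.00416667° lat → SW at lon 23.1583°, lat -10.4417°.
Cell spans 0.00833333° lon × 0.00416667° lat.
south -10.44167, north -10.43750.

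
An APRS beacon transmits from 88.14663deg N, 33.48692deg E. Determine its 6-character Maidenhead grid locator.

Shift to the Maidenhead origin (180°W, 90°S): lon 213.4869, lat 178.1466.
Field: 213.4869/20 → 10 → K, 178.1466/10 → 17 → R; chars KR.
Square: 13.4869/2 → 6, 8.1466/1 → 8; chars 68.
Subsquare: 1.4869/0.0833333 → 17 → r, 0.1466/0.0416667 → 3 → d; chars rd.

KR68rd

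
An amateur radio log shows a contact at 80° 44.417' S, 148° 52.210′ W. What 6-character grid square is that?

BA59ng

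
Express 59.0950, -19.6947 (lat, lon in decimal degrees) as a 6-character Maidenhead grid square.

Shift to the Maidenhead origin (180°W, 90°S): lon 160.3053, lat 149.0950.
Field (20°×10°, letters A–R): 160.3053/20 → 8 → I, 149.0950/10 → 14 → O; chars IO.
Square (2°×1°, digits 0–9): 0.3053/2 → 0, 9.0950/1 → 9; chars 09.
Subsquare (5′×2.5′, letters a–x): 0.3053/0.0833333 → 3 → d, 0.0950/0.0416667 → 2 → c; chars dc.

IO09dc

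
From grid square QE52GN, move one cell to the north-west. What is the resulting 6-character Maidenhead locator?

Longitude subsquare g = 6; −1 → 5 = f.
Latitude subsquare n = 13; +1 → 14 = o.

QE52fo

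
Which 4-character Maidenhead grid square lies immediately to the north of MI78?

MI79

Latitude square 8; +1 → 9.
The longitude characters are unchanged.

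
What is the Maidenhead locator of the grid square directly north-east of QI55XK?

Longitude subsquare x = 23; +1 → 24, wraps to 0 = a, carry into square.
Longitude square 5; +1 → 6.
Latitude subsquare k = 10; +1 → 11 = l.

QI65al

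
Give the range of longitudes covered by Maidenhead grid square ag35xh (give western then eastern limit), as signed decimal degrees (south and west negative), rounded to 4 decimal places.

Field A=0, G=6: +0·20° lon, +6·10° lat → SW at lon -180°, lat -30°.
Square 3, 5: +3·2° lon, +5·1° lat → SW at lon -174°, lat -25°.
Subsquare x=23, h=7: +23·0.0833333° lon, +7·0.0416667° lat → SW at lon -172.083°, lat -24.7083°.
Cell spans 0.0833333° lon × 0.0416667° lat.
west -172.0833, east -172.0000.

-172.0833, -172.0000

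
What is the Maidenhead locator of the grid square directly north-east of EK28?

Longitude square 2; +1 → 3.
Latitude square 8; +1 → 9.

EK39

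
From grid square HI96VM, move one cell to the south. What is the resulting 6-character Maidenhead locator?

HI96vl

Latitude subsquare m = 12; −1 → 11 = l.
The longitude characters are unchanged.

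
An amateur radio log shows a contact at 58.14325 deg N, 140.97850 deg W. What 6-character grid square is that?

BO98md

Add 180° to longitude and 90° to latitude: 39.0215, 148.1432.
Field: 39.0215/20 → 1 → B, 148.1432/10 → 14 → O; chars BO.
Square: 19.0215/2 → 9, 8.1432/1 → 8; chars 98.
Subsquare: 1.0215/0.0833333 → 12 → m, 0.1432/0.0416667 → 3 → d; chars md.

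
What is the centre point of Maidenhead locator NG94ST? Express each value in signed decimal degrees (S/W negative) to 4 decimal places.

Field N=13, G=6: +13·20° lon, +6·10° lat → SW at lon 80°, lat -30°.
Square 9, 4: +9·2° lon, +4·1° lat → SW at lon 98°, lat -26°.
Subsquare s=18, t=19: +18·0.0833333° lon, +19·0.0416667° lat → SW at lon 99.5°, lat -25.2083°.
Cell spans 0.0833333° lon × 0.0416667° lat. Centre is SW corner plus half of each.
latitude -25.1875, longitude 99.5417.

-25.1875, 99.5417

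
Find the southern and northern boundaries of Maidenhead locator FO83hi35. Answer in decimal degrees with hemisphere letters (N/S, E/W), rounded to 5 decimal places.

53.35417° N, 53.35833° N

Field F=5, O=14: +5·20° lon, +14·10° lat → SW at lon -80°, lat 50°.
Square 8, 3: +8·2° lon, +3·1° lat → SW at lon -64°, lat 53°.
Subsquare h=7, i=8: +7·0.0833333° lon, +8·0.0416667° lat → SW at lon -63.4167°, lat 53.3333°.
Extended square 3, 5: +3·0.00833333° lon, +5·0.00416667° lat → SW at lon -63.3917°, lat 53.3542°.
Cell spans 0.00833333° lon × 0.00416667° lat.
south 53.35417° N, north 53.35833° N.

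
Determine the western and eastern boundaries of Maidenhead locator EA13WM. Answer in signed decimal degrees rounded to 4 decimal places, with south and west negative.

Field E=4, A=0: +4·20° lon, +0·10° lat → SW at lon -100°, lat -90°.
Square 1, 3: +1·2° lon, +3·1° lat → SW at lon -98°, lat -87°.
Subsquare w=22, m=12: +22·0.0833333° lon, +12·0.0416667° lat → SW at lon -96.1667°, lat -86.5°.
Cell spans 0.0833333° lon × 0.0416667° lat.
west -96.1667, east -96.0833.

-96.1667, -96.0833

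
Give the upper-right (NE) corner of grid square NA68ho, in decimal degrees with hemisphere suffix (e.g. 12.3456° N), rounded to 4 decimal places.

81.3750° S, 92.6667° E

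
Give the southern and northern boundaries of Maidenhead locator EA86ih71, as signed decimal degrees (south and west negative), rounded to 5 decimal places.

Field E=4, A=0: +4·20° lon, +0·10° lat → SW at lon -100°, lat -90°.
Square 8, 6: +8·2° lon, +6·1° lat → SW at lon -84°, lat -84°.
Subsquare i=8, h=7: +8·0.0833333° lon, +7·0.0416667° lat → SW at lon -83.3333°, lat -83.7083°.
Extended square 7, 1: +7·0.00833333° lon, +1·0.00416667° lat → SW at lon -83.275°, lat -83.7042°.
Cell spans 0.00833333° lon × 0.00416667° lat.
south -83.70417, north -83.70000.

-83.70417, -83.70000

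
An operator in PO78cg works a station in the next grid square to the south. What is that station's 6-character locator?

Latitude subsquare g = 6; −1 → 5 = f.
The longitude characters are unchanged.

PO78cf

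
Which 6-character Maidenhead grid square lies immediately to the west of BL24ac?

Longitude subsquare a = 0; −1 → -1, wraps to 23 = x, carry into square.
Longitude square 2; −1 → 1.
The latitude characters are unchanged.

BL14xc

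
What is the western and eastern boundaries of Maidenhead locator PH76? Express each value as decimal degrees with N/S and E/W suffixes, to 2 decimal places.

134.00° E, 136.00° E

Field P=15, H=7: +15·20° lon, +7·10° lat → SW at lon 120°, lat -20°.
Square 7, 6: +7·2° lon, +6·1° lat → SW at lon 134°, lat -14°.
Cell spans 2° lon × 1° lat.
west 134.00° E, east 136.00° E.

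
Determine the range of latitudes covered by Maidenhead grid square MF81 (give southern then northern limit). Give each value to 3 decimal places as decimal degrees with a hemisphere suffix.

Field M=12, F=5: +12·20° lon, +5·10° lat → SW at lon 60°, lat -40°.
Square 8, 1: +8·2° lon, +1·1° lat → SW at lon 76°, lat -39°.
Cell spans 2° lon × 1° lat.
south 39.000° S, north 38.000° S.

39.000° S, 38.000° S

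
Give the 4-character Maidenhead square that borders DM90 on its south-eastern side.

EL09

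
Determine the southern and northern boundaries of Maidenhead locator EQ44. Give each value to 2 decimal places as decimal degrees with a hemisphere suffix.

74.00° N, 75.00° N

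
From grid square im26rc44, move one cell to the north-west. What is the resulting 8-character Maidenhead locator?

Longitude extended square 4; −1 → 3.
Latitude extended square 4; +1 → 5.

IM26rc35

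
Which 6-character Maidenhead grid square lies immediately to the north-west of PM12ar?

PM02xs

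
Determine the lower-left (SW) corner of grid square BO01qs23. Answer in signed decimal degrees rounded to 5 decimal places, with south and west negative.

Field B=1, O=14: +1·20° lon, +14·10° lat → SW at lon -160°, lat 50°.
Square 0, 1: +0·2° lon, +1·1° lat → SW at lon -160°, lat 51°.
Subsquare q=16, s=18: +16·0.0833333° lon, +18·0.0416667° lat → SW at lon -158.667°, lat 51.75°.
Extended square 2, 3: +2·0.00833333° lon, +3·0.00416667° lat → SW at lon -158.65°, lat 51.7625°.
latitude 51.76250, longitude -158.65000.

51.76250, -158.65000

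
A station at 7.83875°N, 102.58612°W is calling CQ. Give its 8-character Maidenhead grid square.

DJ87qu91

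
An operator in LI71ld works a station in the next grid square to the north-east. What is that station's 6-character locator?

Longitude subsquare l = 11; +1 → 12 = m.
Latitude subsquare d = 3; +1 → 4 = e.

LI71me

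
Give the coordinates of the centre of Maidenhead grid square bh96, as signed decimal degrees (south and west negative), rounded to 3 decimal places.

-13.500, -141.000

Field B=1, H=7: +1·20° lon, +7·10° lat → SW at lon -160°, lat -20°.
Square 9, 6: +9·2° lon, +6·1° lat → SW at lon -142°, lat -14°.
Cell spans 2° lon × 1° lat. Centre is SW corner plus half of each.
latitude -13.500, longitude -141.000.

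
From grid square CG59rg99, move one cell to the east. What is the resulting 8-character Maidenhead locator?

Longitude extended square 9; +1 → 10, wraps to 0, carry into subsquare.
Longitude subsquare r = 17; +1 → 18 = s.
The latitude characters are unchanged.

CG59sg09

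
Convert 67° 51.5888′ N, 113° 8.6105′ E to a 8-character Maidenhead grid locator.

Add 180° to longitude and 90° to latitude: 293.14351, 157.85981.
Field: 293.14351/20 → 14 → O, 157.85981/10 → 15 → P; chars OP.
Square: 13.14351/2 → 6, 7.85981/1 → 7; chars 67.
Subsquare: 1.14351/0.0833333 → 13 → n, 0.85981/0.0416667 → 20 → u; chars nu.
Extended square: 0.06017/0.00833333 → 7, 0.02648/0.00416667 → 6; chars 76.

OP67nu76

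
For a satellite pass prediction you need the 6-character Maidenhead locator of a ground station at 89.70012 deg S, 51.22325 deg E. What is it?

LA50oh

Add 180° to longitude and 90° to latitude: 231.2233, 0.2999.
Field (20°×10°, letters A–R): lon ⌊231.2233/20⌋ = 11 → L; lat ⌊0.2999/10⌋ = 0 → A.
Square (2°×1°, digits 0–9): lon ⌊11.2233/2⌋ = 5; lat ⌊0.2999/1⌋ = 0.
Subsquare (5′×2.5′, letters a–x): lon ⌊1.2233/0.0833333⌋ = 14 → o; lat ⌊0.2999/0.0416667⌋ = 7 → h.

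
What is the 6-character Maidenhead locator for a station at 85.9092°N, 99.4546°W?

Offset from 180°W / 90°S: lon 80.5454°, lat 175.9092°.
Field: lon ⌊80.5454/20⌋ = 4 → E; lat ⌊175.9092/10⌋ = 17 → R.
Square: lon ⌊0.5454/2⌋ = 0; lat ⌊5.9092/1⌋ = 5.
Subsquare: lon ⌊0.5454/0.0833333⌋ = 6 → g; lat ⌊0.9092/0.0416667⌋ = 21 → v.

ER05gv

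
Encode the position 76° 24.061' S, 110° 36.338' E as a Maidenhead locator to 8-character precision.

OB53ho23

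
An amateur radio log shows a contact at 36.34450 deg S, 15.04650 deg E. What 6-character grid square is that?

Add 180° to longitude and 90° to latitude: 195.0465, 53.6555.
Field: 195.0465/20 → 9 → J, 53.6555/10 → 5 → F; chars JF.
Square: 15.0465/2 → 7, 3.6555/1 → 3; chars 73.
Subsquare: 1.0465/0.0833333 → 12 → m, 0.6555/0.0416667 → 15 → p; chars mp.

JF73mp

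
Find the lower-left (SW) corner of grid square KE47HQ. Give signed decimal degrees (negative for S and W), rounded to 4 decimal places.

-42.3333, 28.5833

Field K=10, E=4: +10·20° lon, +4·10° lat → SW at lon 20°, lat -50°.
Square 4, 7: +4·2° lon, +7·1° lat → SW at lon 28°, lat -43°.
Subsquare h=7, q=16: +7·0.0833333° lon, +16·0.0416667° lat → SW at lon 28.5833°, lat -42.3333°.
latitude -42.3333, longitude 28.5833.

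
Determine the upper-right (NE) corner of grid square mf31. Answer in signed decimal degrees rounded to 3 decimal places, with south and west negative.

Field M=12, F=5: +12·20° lon, +5·10° lat → SW at lon 60°, lat -40°.
Square 3, 1: +3·2° lon, +1·1° lat → SW at lon 66°, lat -39°.
Cell spans 2° lon × 1° lat. NE corner is SW corner plus one full cell.
latitude -38.000, longitude 68.000.

-38.000, 68.000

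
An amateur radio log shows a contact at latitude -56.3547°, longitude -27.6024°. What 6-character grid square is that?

Offset from 180°W / 90°S: lon 152.3976°, lat 33.6453°.
Field: 152.3976/20 → 7 → H, 33.6453/10 → 3 → D; chars HD.
Square: 12.3976/2 → 6, 3.6453/1 → 3; chars 63.
Subsquare: 0.3976/0.0833333 → 4 → e, 0.6453/0.0416667 → 15 → p; chars ep.

HD63ep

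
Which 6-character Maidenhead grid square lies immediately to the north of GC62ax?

GC63aa

Latitude subsquare x = 23; +1 → 24, wraps to 0 = a, carry into square.
Latitude square 2; +1 → 3.
The longitude characters are unchanged.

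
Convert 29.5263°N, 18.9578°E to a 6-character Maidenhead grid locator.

Add 180° to longitude and 90° to latitude: 198.9578, 119.5263.
Field (20°×10°, letters A–R): 198.9578/20 → 9 → J, 119.5263/10 → 11 → L; chars JL.
Square (2°×1°, digits 0–9): 18.9578/2 → 9, 9.5263/1 → 9; chars 99.
Subsquare (5′×2.5′, letters a–x): 0.9578/0.0833333 → 11 → l, 0.5263/0.0416667 → 12 → m; chars lm.

JL99lm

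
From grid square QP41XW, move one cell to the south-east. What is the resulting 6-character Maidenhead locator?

QP51av

Longitude subsquare x = 23; +1 → 24, wraps to 0 = a, carry into square.
Longitude square 4; +1 → 5.
Latitude subsquare w = 22; −1 → 21 = v.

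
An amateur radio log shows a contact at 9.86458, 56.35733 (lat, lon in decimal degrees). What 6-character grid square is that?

Add 180° to longitude and 90° to latitude: 236.3573, 99.8646.
Field: lon ⌊236.3573/20⌋ = 11 → L; lat ⌊99.8646/10⌋ = 9 → J.
Square: lon ⌊16.3573/2⌋ = 8; lat ⌊9.8646/1⌋ = 9.
Subsquare: lon ⌊0.3573/0.0833333⌋ = 4 → e; lat ⌊0.8646/0.0416667⌋ = 20 → u.

LJ89eu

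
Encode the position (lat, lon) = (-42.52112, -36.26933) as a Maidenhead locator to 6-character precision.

HE17ul

Shift to the Maidenhead origin (180°W, 90°S): lon 143.7307, lat 47.4789.
Field (20°×10°, letters A–R): lon ⌊143.7307/20⌋ = 7 → H; lat ⌊47.4789/10⌋ = 4 → E.
Square (2°×1°, digits 0–9): lon ⌊3.7307/2⌋ = 1; lat ⌊7.4789/1⌋ = 7.
Subsquare (5′×2.5′, letters a–x): lon ⌊1.7307/0.0833333⌋ = 20 → u; lat ⌊0.4789/0.0416667⌋ = 11 → l.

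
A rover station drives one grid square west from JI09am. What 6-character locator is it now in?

Longitude subsquare a = 0; −1 → -1, wraps to 23 = x, carry into square.
Longitude square 0; −1 → -1, wraps to 9, carry into field.
Longitude field J = 9; −1 → 8 = I.
The latitude characters are unchanged.

II99xm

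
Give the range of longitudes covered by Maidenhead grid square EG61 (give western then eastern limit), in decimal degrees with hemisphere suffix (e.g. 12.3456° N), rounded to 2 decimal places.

Field E=4, G=6: +4·20° lon, +6·10° lat → SW at lon -100°, lat -30°.
Square 6, 1: +6·2° lon, +1·1° lat → SW at lon -88°, lat -29°.
Cell spans 2° lon × 1° lat.
west 88.00° W, east 86.00° W.

88.00° W, 86.00° W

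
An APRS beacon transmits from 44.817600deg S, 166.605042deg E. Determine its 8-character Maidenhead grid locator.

RE35he23

Offset from 180°W / 90°S: lon 346.60504°, lat 45.18240°.
Field: 346.60504/20 → 17 → R, 45.18240/10 → 4 → E; chars RE.
Square: 6.60504/2 → 3, 5.18240/1 → 5; chars 35.
Subsquare: 0.60504/0.0833333 → 7 → h, 0.18240/0.0416667 → 4 → e; chars he.
Extended square: 0.02171/0.00833333 → 2, 0.01573/0.00416667 → 3; chars 23.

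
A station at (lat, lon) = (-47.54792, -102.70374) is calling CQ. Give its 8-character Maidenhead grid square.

Offset from 180°W / 90°S: lon 77.29626°, lat 42.45208°.
Field: lon ⌊77.29626/20⌋ = 3 → D; lat ⌊42.45208/10⌋ = 4 → E.
Square: lon ⌊17.29626/2⌋ = 8; lat ⌊2.45208/1⌋ = 2.
Subsquare: lon ⌊1.29626/0.0833333⌋ = 15 → p; lat ⌊0.45208/0.0416667⌋ = 10 → k.
Extended square: lon ⌊0.04626/0.00833333⌋ = 5; lat ⌊0.03541/0.00416667⌋ = 8.

DE82pk58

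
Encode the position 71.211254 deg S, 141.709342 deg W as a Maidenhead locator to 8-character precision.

Shift to the Maidenhead origin (180°W, 90°S): lon 38.29066, lat 18.78875.
Field: 38.29066/20 → 1 → B, 18.78875/10 → 1 → B; chars BB.
Square: 18.29066/2 → 9, 8.78875/1 → 8; chars 98.
Subsquare: 0.29066/0.0833333 → 3 → d, 0.78875/0.0416667 → 18 → s; chars ds.
Extended square: 0.04066/0.00833333 → 4, 0.03875/0.00416667 → 9; chars 49.

BB98ds49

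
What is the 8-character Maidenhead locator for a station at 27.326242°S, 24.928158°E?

KG22lq11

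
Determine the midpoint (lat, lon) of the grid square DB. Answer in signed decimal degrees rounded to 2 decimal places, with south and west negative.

-75.00, -110.00

Field D=3, B=1: +3·20° lon, +1·10° lat → SW at lon -120°, lat -80°.
Cell spans 20° lon × 10° lat. Centre is SW corner plus half of each.
latitude -75.00, longitude -110.00.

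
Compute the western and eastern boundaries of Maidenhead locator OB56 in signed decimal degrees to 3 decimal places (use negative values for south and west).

Field O=14, B=1: +14·20° lon, +1·10° lat → SW at lon 100°, lat -80°.
Square 5, 6: +5·2° lon, +6·1° lat → SW at lon 110°, lat -74°.
Cell spans 2° lon × 1° lat.
west 110.000, east 112.000.

110.000, 112.000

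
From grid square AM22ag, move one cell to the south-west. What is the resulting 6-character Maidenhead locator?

AM12xf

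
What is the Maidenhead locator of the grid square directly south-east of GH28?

Longitude square 2; +1 → 3.
Latitude square 8; −1 → 7.

GH37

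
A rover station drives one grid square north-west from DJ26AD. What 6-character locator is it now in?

Longitude subsquare a = 0; −1 → -1, wraps to 23 = x, carry into square.
Longitude square 2; −1 → 1.
Latitude subsquare d = 3; +1 → 4 = e.

DJ16xe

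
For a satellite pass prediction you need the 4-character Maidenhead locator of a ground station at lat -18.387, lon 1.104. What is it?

JH01

Shift to the Maidenhead origin (180°W, 90°S): lon 181.10, lat 71.61.
Field (20°×10°, letters A–R): 181.10/20 → 9 → J, 71.61/10 → 7 → H; chars JH.
Square (2°×1°, digits 0–9): 1.10/2 → 0, 1.61/1 → 1; chars 01.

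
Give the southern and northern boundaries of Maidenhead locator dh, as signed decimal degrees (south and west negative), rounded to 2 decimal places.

-20.00, -10.00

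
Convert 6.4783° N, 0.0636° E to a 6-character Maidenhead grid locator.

JJ06al

Offset from 180°W / 90°S: lon 180.0636°, lat 96.4783°.
Field: 180.0636/20 → 9 → J, 96.4783/10 → 9 → J; chars JJ.
Square: 0.0636/2 → 0, 6.4783/1 → 6; chars 06.
Subsquare: 0.0636/0.0833333 → 0 → a, 0.4783/0.0416667 → 11 → l; chars al.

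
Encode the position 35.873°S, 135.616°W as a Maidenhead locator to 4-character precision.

CF24

Shift to the Maidenhead origin (180°W, 90°S): lon 44.38, lat 54.13.
Field: lon ⌊44.38/20⌋ = 2 → C; lat ⌊54.13/10⌋ = 5 → F.
Square: lon ⌊4.38/2⌋ = 2; lat ⌊4.13/1⌋ = 4.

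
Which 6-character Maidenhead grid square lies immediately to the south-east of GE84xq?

GE94ap

Longitude subsquare x = 23; +1 → 24, wraps to 0 = a, carry into square.
Longitude square 8; +1 → 9.
Latitude subsquare q = 16; −1 → 15 = p.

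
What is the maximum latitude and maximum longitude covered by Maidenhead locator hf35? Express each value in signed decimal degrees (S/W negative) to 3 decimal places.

-34.000, -32.000

Field H=7, F=5: +7·20° lon, +5·10° lat → SW at lon -40°, lat -40°.
Square 3, 5: +3·2° lon, +5·1° lat → SW at lon -34°, lat -35°.
Cell spans 2° lon × 1° lat. NE corner is SW corner plus one full cell.
latitude -34.000, longitude -32.000.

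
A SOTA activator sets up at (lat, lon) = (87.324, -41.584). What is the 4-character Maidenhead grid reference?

Shift to the Maidenhead origin (180°W, 90°S): lon 138.42, lat 177.32.
Field (20°×10°, letters A–R): lon ⌊138.42/20⌋ = 6 → G; lat ⌊177.32/10⌋ = 17 → R.
Square (2°×1°, digits 0–9): lon ⌊18.42/2⌋ = 9; lat ⌊7.32/1⌋ = 7.

GR97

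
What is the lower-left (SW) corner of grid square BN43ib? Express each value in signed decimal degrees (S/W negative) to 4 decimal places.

43.0417, -151.3333

Field B=1, N=13: +1·20° lon, +13·10° lat → SW at lon -160°, lat 40°.
Square 4, 3: +4·2° lon, +3·1° lat → SW at lon -152°, lat 43°.
Subsquare i=8, b=1: +8·0.0833333° lon, +1·0.0416667° lat → SW at lon -151.333°, lat 43.0417°.
latitude 43.0417, longitude -151.3333.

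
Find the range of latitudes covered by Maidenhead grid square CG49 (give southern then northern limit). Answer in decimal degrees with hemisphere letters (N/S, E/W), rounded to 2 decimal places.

Field C=2, G=6: +2·20° lon, +6·10° lat → SW at lon -140°, lat -30°.
Square 4, 9: +4·2° lon, +9·1° lat → SW at lon -132°, lat -21°.
Cell spans 2° lon × 1° lat.
south 21.00° S, north 20.00° S.

21.00° S, 20.00° S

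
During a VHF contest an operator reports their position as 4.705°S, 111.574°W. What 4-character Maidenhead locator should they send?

DI45

Offset from 180°W / 90°S: lon 68.43°, lat 85.30°.
Field: lon ⌊68.43/20⌋ = 3 → D; lat ⌊85.30/10⌋ = 8 → I.
Square: lon ⌊8.43/2⌋ = 4; lat ⌊5.30/1⌋ = 5.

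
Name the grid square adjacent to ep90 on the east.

Longitude square 9; +1 → 10, wraps to 0, carry into field.
Longitude field E = 4; +1 → 5 = F.
The latitude characters are unchanged.

FP00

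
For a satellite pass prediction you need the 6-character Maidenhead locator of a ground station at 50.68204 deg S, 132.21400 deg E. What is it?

PD69ch

Shift to the Maidenhead origin (180°W, 90°S): lon 312.2140, lat 39.3180.
Field (20°×10°, letters A–R): 312.2140/20 → 15 → P, 39.3180/10 → 3 → D; chars PD.
Square (2°×1°, digits 0–9): 12.2140/2 → 6, 9.3180/1 → 9; chars 69.
Subsquare (5′×2.5′, letters a–x): 0.2140/0.0833333 → 2 → c, 0.3180/0.0416667 → 7 → h; chars ch.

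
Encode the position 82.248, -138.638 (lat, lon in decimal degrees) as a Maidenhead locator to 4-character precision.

Add 180° to longitude and 90° to latitude: 41.36, 172.25.
Field: 41.36/20 → 2 → C, 172.25/10 → 17 → R; chars CR.
Square: 1.36/2 → 0, 2.25/1 → 2; chars 02.

CR02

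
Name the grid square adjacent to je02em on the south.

JE02el

Latitude subsquare m = 12; −1 → 11 = l.
The longitude characters are unchanged.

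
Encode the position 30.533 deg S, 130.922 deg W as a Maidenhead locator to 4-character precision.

CF49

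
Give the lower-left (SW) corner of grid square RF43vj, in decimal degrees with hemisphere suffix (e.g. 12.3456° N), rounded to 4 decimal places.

Field R=17, F=5: +17·20° lon, +5·10° lat → SW at lon 160°, lat -40°.
Square 4, 3: +4·2° lon, +3·1° lat → SW at lon 168°, lat -37°.
Subsquare v=21, j=9: +21·0.0833333° lon, +9·0.0416667° lat → SW at lon 169.75°, lat -36.625°.
latitude 36.6250° S, longitude 169.7500° E.

36.6250° S, 169.7500° E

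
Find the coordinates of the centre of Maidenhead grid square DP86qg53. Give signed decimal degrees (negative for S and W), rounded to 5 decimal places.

Field D=3, P=15: +3·20° lon, +15·10° lat → SW at lon -120°, lat 60°.
Square 8, 6: +8·2° lon, +6·1° lat → SW at lon -104°, lat 66°.
Subsquare q=16, g=6: +16·0.0833333° lon, +6·0.0416667° lat → SW at lon -102.667°, lat 66.25°.
Extended square 5, 3: +5·0.00833333° lon, +3·0.00416667° lat → SW at lon -102.625°, lat 66.2625°.
Cell spans 0.00833333° lon × 0.00416667° lat. Centre is SW corner plus half of each.
latitude 66.26458, longitude -102.62083.

66.26458, -102.62083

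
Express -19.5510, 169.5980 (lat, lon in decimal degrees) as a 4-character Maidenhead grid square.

RH40

Add 180° to longitude and 90° to latitude: 349.60, 70.45.
Field: lon ⌊349.60/20⌋ = 17 → R; lat ⌊70.45/10⌋ = 7 → H.
Square: lon ⌊9.60/2⌋ = 4; lat ⌊0.45/1⌋ = 0.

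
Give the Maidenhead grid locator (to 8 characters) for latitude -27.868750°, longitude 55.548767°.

Offset from 180°W / 90°S: lon 235.54877°, lat 62.13125°.
Field: lon ⌊235.54877/20⌋ = 11 → L; lat ⌊62.13125/10⌋ = 6 → G.
Square: lon ⌊15.54877/2⌋ = 7; lat ⌊2.13125/1⌋ = 2.
Subsquare: lon ⌊1.54877/0.0833333⌋ = 18 → s; lat ⌊0.13125/0.0416667⌋ = 3 → d.
Extended square: lon ⌊0.04877/0.00833333⌋ = 5; lat ⌊0.00625/0.00416667⌋ = 1.

LG72sd51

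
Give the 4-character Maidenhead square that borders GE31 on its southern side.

GE30

Latitude square 1; −1 → 0.
The longitude characters are unchanged.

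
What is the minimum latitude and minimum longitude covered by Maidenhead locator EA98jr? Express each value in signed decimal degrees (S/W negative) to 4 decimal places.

Field E=4, A=0: +4·20° lon, +0·10° lat → SW at lon -100°, lat -90°.
Square 9, 8: +9·2° lon, +8·1° lat → SW at lon -82°, lat -82°.
Subsquare j=9, r=17: +9·0.0833333° lon, +17·0.0416667° lat → SW at lon -81.25°, lat -81.2917°.
latitude -81.2917, longitude -81.2500.

-81.2917, -81.2500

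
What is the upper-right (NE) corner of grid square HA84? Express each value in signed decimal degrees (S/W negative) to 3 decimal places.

Field H=7, A=0: +7·20° lon, +0·10° lat → SW at lon -40°, lat -90°.
Square 8, 4: +8·2° lon, +4·1° lat → SW at lon -24°, lat -86°.
Cell spans 2° lon × 1° lat. NE corner is SW corner plus one full cell.
latitude -85.000, longitude -22.000.

-85.000, -22.000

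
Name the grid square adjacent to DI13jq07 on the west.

Longitude extended square 0; −1 → -1, wraps to 9, carry into subsquare.
Longitude subsquare j = 9; −1 → 8 = i.
The latitude characters are unchanged.

DI13iq97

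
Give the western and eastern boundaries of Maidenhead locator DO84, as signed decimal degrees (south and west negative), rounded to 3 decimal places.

Field D=3, O=14: +3·20° lon, +14·10° lat → SW at lon -120°, lat 50°.
Square 8, 4: +8·2° lon, +4·1° lat → SW at lon -104°, lat 54°.
Cell spans 2° lon × 1° lat.
west -104.000, east -102.000.

-104.000, -102.000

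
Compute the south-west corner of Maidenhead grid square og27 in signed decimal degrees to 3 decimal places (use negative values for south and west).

Field O=14, G=6: +14·20° lon, +6·10° lat → SW at lon 100°, lat -30°.
Square 2, 7: +2·2° lon, +7·1° lat → SW at lon 104°, lat -23°.
latitude -23.000, longitude 104.000.

-23.000, 104.000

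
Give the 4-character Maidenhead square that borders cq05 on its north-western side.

Longitude square 0; −1 → -1, wraps to 9, carry into field.
Longitude field C = 2; −1 → 1 = B.
Latitude square 5; +1 → 6.

BQ96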